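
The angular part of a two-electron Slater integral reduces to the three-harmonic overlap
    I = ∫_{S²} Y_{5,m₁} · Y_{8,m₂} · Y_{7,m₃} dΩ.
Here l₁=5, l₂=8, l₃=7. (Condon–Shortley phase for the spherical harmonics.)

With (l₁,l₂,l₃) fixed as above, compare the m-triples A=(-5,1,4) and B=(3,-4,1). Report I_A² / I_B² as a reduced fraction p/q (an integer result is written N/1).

20/21

Same 5,8,7: normalisation and zero-m 3j drop out of the ratio.
A: Δ: 6! 4! 10! / 21! → 1/814773960; sum: t=6:+1/522547200 = 1/522547200; 3j²(5 8 7; -5 1 4) = Δ·Π!·Σ² = 30/4199  (sign -1)
B: Δ: 6! 4! 10! / 21! → 1/814773960; sum: t=0:+1/49766400 t=1:−1/21772800 t=2:+1/92897280 = -1/66355200; 3j²(5 8 7; 3 -4 1) = Δ·Π!·Σ² = 63/8398  (sign -1)
I_A²/I_B² = (30/4199)/(63/8398) = 20/21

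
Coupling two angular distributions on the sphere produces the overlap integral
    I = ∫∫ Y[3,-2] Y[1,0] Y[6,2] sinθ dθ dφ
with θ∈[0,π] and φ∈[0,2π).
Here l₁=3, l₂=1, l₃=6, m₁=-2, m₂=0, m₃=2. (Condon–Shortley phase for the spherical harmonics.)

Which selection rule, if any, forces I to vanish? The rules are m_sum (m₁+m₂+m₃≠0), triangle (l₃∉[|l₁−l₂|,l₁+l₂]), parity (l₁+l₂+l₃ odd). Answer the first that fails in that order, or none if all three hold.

triangle

azimuthal sum: -2 + 0 + 2 = 0  ✓
2 ≤ 6 ≤ 4 (triangle on l)  ✗
L = 3 + 1 + 6 = 10 (even)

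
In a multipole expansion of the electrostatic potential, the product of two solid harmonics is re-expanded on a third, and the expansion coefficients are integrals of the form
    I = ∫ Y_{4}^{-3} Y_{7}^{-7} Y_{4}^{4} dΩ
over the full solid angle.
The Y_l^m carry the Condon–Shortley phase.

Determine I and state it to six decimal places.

0.000000

m-sum = -3 − 7 + 4 = -6 ≠ 0 ⇒ I = 0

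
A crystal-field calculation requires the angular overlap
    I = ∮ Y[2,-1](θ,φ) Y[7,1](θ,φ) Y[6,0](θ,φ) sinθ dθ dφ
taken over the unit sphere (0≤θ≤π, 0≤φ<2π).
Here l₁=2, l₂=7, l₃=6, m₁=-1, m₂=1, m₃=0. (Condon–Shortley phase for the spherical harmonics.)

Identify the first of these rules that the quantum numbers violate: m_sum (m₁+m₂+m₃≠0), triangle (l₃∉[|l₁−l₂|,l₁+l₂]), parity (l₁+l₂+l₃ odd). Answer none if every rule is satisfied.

Σmᵢ = 0  ✓
l₃∈[|l₁−l₂|,l₁+l₂]=[5,9], have l₃=6  ✓
Σlᵢ = 15 ⇒ odd  ✗

parity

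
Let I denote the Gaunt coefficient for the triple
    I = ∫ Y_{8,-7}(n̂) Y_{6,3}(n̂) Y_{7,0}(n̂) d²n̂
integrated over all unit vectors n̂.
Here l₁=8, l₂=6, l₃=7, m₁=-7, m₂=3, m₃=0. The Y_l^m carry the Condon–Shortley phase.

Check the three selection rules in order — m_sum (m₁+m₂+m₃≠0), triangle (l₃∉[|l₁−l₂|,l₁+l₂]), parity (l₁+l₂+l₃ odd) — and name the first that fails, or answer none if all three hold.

m_sum

azimuthal sum: -7 + 3 + 0 = -4  ✗
2 ≤ 7 ≤ 14 (triangle on l)
L = 8 + 6 + 7 = 21 (odd)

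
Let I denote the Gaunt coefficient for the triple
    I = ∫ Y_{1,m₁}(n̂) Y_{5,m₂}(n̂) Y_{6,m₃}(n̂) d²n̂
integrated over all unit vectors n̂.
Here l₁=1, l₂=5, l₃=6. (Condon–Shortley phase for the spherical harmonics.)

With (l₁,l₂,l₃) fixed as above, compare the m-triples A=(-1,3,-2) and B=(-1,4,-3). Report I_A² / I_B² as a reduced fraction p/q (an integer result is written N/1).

2/1

l's match ⇒ only the (l;m) 3-j factors differ between A and B.
A: triangle coeff Δ(1,5,6) = 1/858; Σ_t [0,0]: t=0:+1/161280 = 1/161280; (3j)²=1/143 [(1 5 6; -1 3 -2)], sign=+1
B: triangle coeff Δ(1,5,6) = 1/858; Σ_t [0,0]: t=0:+1/725760 = 1/725760; (3j)²=1/286 [(1 5 6; -1 4 -3)], sign=-1
I_A²/I_B² = (1/143)/(1/286) = 2/1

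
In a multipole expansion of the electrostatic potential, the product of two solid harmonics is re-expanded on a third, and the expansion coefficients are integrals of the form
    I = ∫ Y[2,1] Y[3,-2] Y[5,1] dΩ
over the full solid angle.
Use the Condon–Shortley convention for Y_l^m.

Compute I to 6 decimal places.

-0.117387

Checks pass: Σm=0; 10 even; l₃=5∈[1,5].
(2·2+1)(2·3+1)(2·5+1) = 385
Δ: 0! 4! 6! / 11! → 1/2310
sum: t=0:+1/144 = 1/144
3j²(2 3 5; 0 0 0) = Δ·Π!·Σ² = 10/231  (sign -1)
sum: t=0:+1/720 = 1/720
3j²(2 3 5; 1 -2 1) = Δ·Π!·Σ² = 4/385  (sign +1)
combine: 4πI² = 385·10/231·4/385 = 40/231
take √, sign -1: I = -0.11738675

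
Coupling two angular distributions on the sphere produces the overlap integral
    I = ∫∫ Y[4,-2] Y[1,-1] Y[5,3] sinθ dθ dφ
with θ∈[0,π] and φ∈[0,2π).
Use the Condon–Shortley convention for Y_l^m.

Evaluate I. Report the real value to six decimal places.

-0.259847

Checks pass: Σm=0; 10 even; l₃=5∈[3,5].
(2·4+1)(2·1+1)(2·5+1) = 297
Δ: 0! 8! 2! / 11! → 1/495
sum: t=0:+1/576 = 1/576
3j²(4 1 5; 0 0 0) = Δ·Π!·Σ² = 5/99  (sign -1)
sum: t=0:+1/2880 = 1/2880
3j²(4 1 5; -2 -1 3) = Δ·Π!·Σ² = 28/495  (sign +1)
combine: 4πI² = 297·5/99·28/495 = 28/33
take √, sign -1: I = -0.25984664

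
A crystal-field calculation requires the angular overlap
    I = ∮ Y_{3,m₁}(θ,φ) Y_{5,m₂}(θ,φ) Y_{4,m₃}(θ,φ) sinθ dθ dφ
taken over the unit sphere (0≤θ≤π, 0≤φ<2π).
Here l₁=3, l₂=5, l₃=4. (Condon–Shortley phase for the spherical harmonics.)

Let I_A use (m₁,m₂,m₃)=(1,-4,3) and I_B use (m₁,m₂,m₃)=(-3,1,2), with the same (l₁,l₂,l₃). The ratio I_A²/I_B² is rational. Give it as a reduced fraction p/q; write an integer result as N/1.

98/1125

Shared (l₁,l₂,l₃)=(3,5,4): N and (l;000)² cancel in I_A²/I_B².
A: Δ = 4!·2!·6!/13! = 1/180180; Racah Σ t=0..1: t=0:+1/5760 t=1:−1/4320 = -1/17280; ⇒ 3j(3 5 4; 1 -4 3)² = 7/4290, sgn +1
B: Δ = 4!·2!·6!/13! = 1/180180; Racah Σ t=4..4: t=4:+1/2304 = 1/2304; ⇒ 3j(3 5 4; -3 1 2)² = 75/4004, sgn +1
I_A²/I_B² = (7/4290)/(75/4004) = 98/1125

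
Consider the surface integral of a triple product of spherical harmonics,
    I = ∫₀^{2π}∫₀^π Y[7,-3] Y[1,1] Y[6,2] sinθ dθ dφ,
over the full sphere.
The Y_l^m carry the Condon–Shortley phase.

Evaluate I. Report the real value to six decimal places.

-0.234717

Rules hold: Σm=0, L=14 even, 6≤6≤8.
N = 15·3·13 = 585
Δ = 2!·12!·0!/15! = 1/1365
Racah Σ t=1..1: t=1:−1/518400 = -1/518400
⇒ 3j(7 1 6; 0 0 0)² = 7/195, sgn -1
Racah Σ t=2..2: t=2:+1/1935360 = 1/1935360
⇒ 3j(7 1 6; -3 1 2)² = 3/91, sgn +1
4πI² = N·(3j₀)²·(3jₘ)² = 9/13
I = -1·√(0.692308/4π) = -0.23471705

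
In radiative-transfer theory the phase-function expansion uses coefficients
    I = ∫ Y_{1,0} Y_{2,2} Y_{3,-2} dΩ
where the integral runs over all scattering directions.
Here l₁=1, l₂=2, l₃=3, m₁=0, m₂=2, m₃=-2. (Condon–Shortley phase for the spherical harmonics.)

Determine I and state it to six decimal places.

m-sum 0 ✓  L=6 even ✓  1≤3≤3 ✓
Π(2lᵢ+1) = 3×5×7 = 105
triangle coeff Δ(1,2,3) = 1/105
Σ_t [0,0]: t=0:+1/4 = 1/4
(3j)²=3/35 [(1 2 3; 0 0 0)], sign=-1
Σ_t [0,0]: t=0:+1/24 = 1/24
(3j)²=1/21 [(1 2 3; 0 2 -2)], sign=-1
⇒ 4πI² = 3/7
I = (+1)√(3/7/(4π)) = 0.18467439

0.184674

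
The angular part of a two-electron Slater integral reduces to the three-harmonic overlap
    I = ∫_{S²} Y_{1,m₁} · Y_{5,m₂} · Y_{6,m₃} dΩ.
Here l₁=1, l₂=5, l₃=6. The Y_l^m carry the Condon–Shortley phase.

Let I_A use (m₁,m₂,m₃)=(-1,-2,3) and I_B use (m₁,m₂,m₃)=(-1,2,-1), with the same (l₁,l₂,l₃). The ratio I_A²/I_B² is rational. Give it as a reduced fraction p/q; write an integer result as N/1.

Same 1,5,6: normalisation and zero-m 3j drop out of the ratio.
A: Δ: 0! 2! 10! / 13! → 1/858; sum: t=0:+1/60480 = 1/60480; 3j²(1 5 6; -1 -2 3) = Δ·Π!·Σ² = 6/143  (sign -1)
B: Δ: 0! 2! 10! / 13! → 1/858; sum: t=0:+1/60480 = 1/60480; 3j²(1 5 6; -1 2 -1) = Δ·Π!·Σ² = 5/429  (sign -1)
I_A²/I_B² = (6/143)/(5/429) = 18/5

18/5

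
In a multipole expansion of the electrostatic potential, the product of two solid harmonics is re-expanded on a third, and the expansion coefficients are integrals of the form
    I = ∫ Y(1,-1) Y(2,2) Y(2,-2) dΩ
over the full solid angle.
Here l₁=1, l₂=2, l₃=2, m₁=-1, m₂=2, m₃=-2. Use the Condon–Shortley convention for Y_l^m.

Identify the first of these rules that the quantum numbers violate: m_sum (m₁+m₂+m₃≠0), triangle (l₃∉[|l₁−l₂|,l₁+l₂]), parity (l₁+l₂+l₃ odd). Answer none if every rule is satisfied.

m₁+m₂+m₃ = -1 + 2 − 2 = -1  ✗
triangle: |1−2|=1 ≤ l₃=2 ≤ 1+2=3
parity: l₁+l₂+l₃ = 5 is odd

m_sum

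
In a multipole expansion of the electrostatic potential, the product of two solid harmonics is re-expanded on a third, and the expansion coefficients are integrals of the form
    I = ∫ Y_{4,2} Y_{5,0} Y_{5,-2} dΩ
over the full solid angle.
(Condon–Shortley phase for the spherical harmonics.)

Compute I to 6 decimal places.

-0.099440

m-sum 0 ✓  L=14 even ✓  1≤5≤9 ✓
Π(2lᵢ+1) = 9×11×11 = 1089
triangle coeff Δ(4,5,5) = 1/3153150
Σ_t [0,4]: t=0:+1/69120 t=1:−1/1728 t=2:+1/576 t=3:−1/1728 t=4:+1/69120 = 7/11520
(3j)²=2/143 [(4 5 5; 0 0 0)], sign=-1
Σ_t [0,2]: t=0:+1/11520 t=1:−1/1728 t=2:+1/3456 = -7/34560
(3j)²=7/858 [(4 5 5; 2 0 -2)], sign=+1
⇒ 4πI² = 21/169
I = (-1)√(21/169/(4π)) = -0.09944006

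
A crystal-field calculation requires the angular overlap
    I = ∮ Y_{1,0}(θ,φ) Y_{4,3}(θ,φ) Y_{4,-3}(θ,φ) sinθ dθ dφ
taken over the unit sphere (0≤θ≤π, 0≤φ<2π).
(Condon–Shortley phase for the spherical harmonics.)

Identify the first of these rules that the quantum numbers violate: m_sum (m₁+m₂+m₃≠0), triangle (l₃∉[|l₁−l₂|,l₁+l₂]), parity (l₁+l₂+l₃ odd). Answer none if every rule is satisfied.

parity

azimuthal sum: 0 + 3 − 3 = 0  ✓
3 ≤ 4 ≤ 5 (triangle on l)  ✓
L = 1 + 4 + 4 = 9 (odd)  ✗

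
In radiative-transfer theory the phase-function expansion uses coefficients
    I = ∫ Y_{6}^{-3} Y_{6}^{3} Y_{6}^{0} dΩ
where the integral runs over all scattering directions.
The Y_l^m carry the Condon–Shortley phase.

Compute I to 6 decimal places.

Checks pass: Σm=0; 18 even; l₃=6∈[0,12].
(2·6+1)(2·6+1)(2·6+1) = 2197
Δ: 6! 6! 6! / 19! → 1/325909584
sum: t=0:+1/373248000 t=1:−1/1728000 t=2:+1/110592 t=3:−1/46656 t=4:+1/110592 t=5:−1/1728000 t=6:+1/373248000 = -7/1555200
3j²(6 6 6; 0 0 0) = Δ·Π!·Σ² = 400/46189  (sign -1)
sum: t=3:−1/18662400 t=4:+1/691200 t=5:−1/276480 t=6:+1/933120 = -43/37324800
3j²(6 6 6; -3 3 0) = Δ·Π!·Σ² = 1849/184756  (sign -1)
combine: 4πI² = 2197·400/46189·1849/184756 = 2403700/12623809
take √, sign +1: I = 0.12309488

0.123095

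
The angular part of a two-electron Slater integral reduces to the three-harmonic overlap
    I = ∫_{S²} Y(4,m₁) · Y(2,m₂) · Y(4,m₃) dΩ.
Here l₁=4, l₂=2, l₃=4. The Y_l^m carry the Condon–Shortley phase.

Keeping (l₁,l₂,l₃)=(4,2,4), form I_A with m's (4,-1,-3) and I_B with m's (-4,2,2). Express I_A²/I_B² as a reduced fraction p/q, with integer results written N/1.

Shared (l₁,l₂,l₃)=(4,2,4): N and (l;000)² cancel in I_A²/I_B².
A: Δ = 2!·6!·2!/11! = 1/13860; Racah Σ t=0..0: t=0:+1/1440 = 1/1440; ⇒ 3j(4 2 4; 4 -1 -3)² = 7/165, sgn -1
B: Δ = 2!·6!·2!/11! = 1/13860; Racah Σ t=2..2: t=2:+1/2880 = 1/2880; ⇒ 3j(4 2 4; -4 2 2)² = 2/165, sgn +1
I_A²/I_B² = (7/165)/(2/165) = 7/2

7/2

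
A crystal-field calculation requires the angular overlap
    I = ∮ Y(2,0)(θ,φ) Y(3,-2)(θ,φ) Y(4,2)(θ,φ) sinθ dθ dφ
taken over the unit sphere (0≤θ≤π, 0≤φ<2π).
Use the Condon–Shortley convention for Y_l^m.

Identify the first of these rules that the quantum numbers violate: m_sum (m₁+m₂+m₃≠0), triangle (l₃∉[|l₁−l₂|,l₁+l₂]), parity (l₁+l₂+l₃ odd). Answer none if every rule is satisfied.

Σmᵢ = 0  ✓
l₃∈[|l₁−l₂|,l₁+l₂]=[1,5], have l₃=4  ✓
Σlᵢ = 9 ⇒ odd  ✗

parity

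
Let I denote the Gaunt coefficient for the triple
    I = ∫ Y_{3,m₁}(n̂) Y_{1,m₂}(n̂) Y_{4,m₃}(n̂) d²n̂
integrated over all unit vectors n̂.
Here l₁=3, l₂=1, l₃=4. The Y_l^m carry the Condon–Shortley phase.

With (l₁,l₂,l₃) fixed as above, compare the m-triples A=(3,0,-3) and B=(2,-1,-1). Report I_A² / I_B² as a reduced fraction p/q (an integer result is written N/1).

7/3

Shared (l₁,l₂,l₃)=(3,1,4): N and (l;000)² cancel in I_A²/I_B².
A: Δ = 0!·6!·2!/9! = 1/252; Racah Σ t=0..0: t=0:+1/720 = 1/720; ⇒ 3j(3 1 4; 3 0 -3)² = 1/36, sgn -1
B: Δ = 0!·6!·2!/9! = 1/252; Racah Σ t=0..0: t=0:+1/240 = 1/240; ⇒ 3j(3 1 4; 2 -1 -1)² = 1/84, sgn -1
I_A²/I_B² = (1/36)/(1/84) = 7/3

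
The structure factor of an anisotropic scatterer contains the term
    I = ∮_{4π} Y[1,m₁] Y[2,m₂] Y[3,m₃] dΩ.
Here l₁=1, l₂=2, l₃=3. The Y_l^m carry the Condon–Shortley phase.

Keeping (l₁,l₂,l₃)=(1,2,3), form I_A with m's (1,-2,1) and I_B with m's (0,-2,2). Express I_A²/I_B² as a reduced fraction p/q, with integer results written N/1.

1/5

Shared (l₁,l₂,l₃)=(1,2,3): N and (l;000)² cancel in I_A²/I_B².
A: Δ = 0!·2!·4!/7! = 1/105; Racah Σ t=0..0: t=0:+1/48 = 1/48; ⇒ 3j(1 2 3; 1 -2 1)² = 1/105, sgn +1
B: Δ = 0!·2!·4!/7! = 1/105; Racah Σ t=0..0: t=0:+1/24 = 1/24; ⇒ 3j(1 2 3; 0 -2 2)² = 1/21, sgn -1
I_A²/I_B² = (1/105)/(1/21) = 1/5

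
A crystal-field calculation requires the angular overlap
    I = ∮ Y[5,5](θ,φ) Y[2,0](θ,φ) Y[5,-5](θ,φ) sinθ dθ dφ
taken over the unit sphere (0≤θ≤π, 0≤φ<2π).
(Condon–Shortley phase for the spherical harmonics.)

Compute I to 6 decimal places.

0.242609

Rules hold: Σm=0, L=12 even, 3≤5≤7.
N = 11·5·11 = 605
Δ = 2!·8!·2!/13! = 1/38610
Racah Σ t=0..2: t=0:+1/2880 t=1:−1/576 t=2:+1/2880 = -1/960
⇒ 3j(5 2 5; 0 0 0)² = 10/429, sgn +1
Racah Σ t=0..0: t=0:+1/161280 = 1/161280
⇒ 3j(5 2 5; 5 0 -5)² = 15/286, sgn +1
4πI² = N·(3j₀)²·(3jₘ)² = 125/169
I = +1·√(0.739645/4π) = 0.24260890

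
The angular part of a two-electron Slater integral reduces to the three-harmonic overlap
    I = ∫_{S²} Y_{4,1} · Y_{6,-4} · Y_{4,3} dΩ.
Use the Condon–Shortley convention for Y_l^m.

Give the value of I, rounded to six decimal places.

-0.030176

Checks pass: Σm=0; 14 even; l₃=4∈[2,10].
(2·4+1)(2·6+1)(2·4+1) = 1053
Δ: 6! 2! 6! / 15! → 1/1261260
sum: t=2:+1/4608 t=3:−1/1296 t=4:+1/4608 = -7/20736
3j²(4 6 4; 0 0 0) = Δ·Π!·Σ² = 20/1287  (sign -1)
sum: t=1:−1/28800 t=2:+1/34560 = -1/172800
3j²(4 6 4; 1 -4 3) = Δ·Π!·Σ² = 1/1430  (sign +1)
combine: 4πI² = 1053·20/1287·1/1430 = 18/1573
take √, sign -1: I = -0.03017637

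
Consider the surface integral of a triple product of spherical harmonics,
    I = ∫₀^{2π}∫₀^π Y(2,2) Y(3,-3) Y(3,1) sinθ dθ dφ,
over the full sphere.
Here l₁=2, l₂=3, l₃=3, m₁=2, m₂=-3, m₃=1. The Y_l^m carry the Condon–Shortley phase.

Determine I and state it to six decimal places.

0.132981

Checks pass: Σm=0; 8 even; l₃=3∈[1,5].
(2·2+1)(2·3+1)(2·3+1) = 245
Δ: 2! 2! 4! / 9! → 1/3780
sum: t=0:+1/24 t=1:−1/4 t=2:+1/24 = -1/6
3j²(2 3 3; 0 0 0) = Δ·Π!·Σ² = 4/105  (sign +1)
sum: t=0:+1/96 = 1/96
3j²(2 3 3; 2 -3 1) = Δ·Π!·Σ² = 1/42  (sign +1)
combine: 4πI² = 245·4/105·1/42 = 2/9
take √, sign +1: I = 0.13298076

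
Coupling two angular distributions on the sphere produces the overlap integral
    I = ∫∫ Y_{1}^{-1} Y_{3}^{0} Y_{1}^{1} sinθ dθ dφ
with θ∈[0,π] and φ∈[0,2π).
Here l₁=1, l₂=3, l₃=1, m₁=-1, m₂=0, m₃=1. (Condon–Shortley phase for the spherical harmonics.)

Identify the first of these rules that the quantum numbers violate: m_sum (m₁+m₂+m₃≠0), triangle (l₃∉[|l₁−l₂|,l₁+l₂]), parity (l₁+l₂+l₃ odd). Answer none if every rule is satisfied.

triangle

Σmᵢ = 0  ✓
l₃∈[|l₁−l₂|,l₁+l₂]=[2,4], have l₃=1  ✗
Σlᵢ = 5 ⇒ odd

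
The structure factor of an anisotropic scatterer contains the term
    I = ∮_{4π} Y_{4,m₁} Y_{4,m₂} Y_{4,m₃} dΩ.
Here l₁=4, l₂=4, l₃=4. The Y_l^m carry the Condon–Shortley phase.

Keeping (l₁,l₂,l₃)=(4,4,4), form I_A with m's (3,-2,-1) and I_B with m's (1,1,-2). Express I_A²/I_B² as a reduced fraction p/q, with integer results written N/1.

Same 4,4,4: normalisation and zero-m 3j drop out of the ratio.
A: Δ: 4! 4! 4! / 13! → 1/450450; sum: t=0:+1/576 t=1:−1/864 = 1/1728; 3j²(4 4 4; 3 -2 -1) = Δ·Π!·Σ² = 5/1287  (sign -1)
B: Δ: 4! 4! 4! / 13! → 1/450450; sum: t=1:−1/576 t=2:+1/144 t=3:−1/576 = 1/288; 3j²(4 4 4; 1 1 -2) = Δ·Π!·Σ² = 20/1001  (sign +1)
I_A²/I_B² = (5/1287)/(20/1001) = 7/36

7/36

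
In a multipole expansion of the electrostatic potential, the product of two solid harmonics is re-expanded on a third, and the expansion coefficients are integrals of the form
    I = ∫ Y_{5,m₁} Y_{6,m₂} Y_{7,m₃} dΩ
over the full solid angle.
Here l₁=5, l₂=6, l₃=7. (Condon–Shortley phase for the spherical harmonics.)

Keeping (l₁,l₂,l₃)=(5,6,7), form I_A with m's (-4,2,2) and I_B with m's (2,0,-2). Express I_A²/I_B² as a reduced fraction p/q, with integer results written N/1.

Same 5,6,7: normalisation and zero-m 3j drop out of the ratio.
A: Δ: 4! 6! 8! / 19! → 1/174594420; sum: t=3:−1/3110400 t=4:+1/1658880 = 7/24883200; 3j²(5 6 7; -4 2 2) = Δ·Π!·Σ² = 4802/692835  (sign -1)
B: Δ: 4! 6! 8! / 19! → 1/174594420; sum: t=0:+1/1244160 t=1:−1/207360 t=2:+1/276480 t=3:−1/3110400 = -1/1382400; 3j²(5 6 7; 2 0 -2) = Δ·Π!·Σ² = 189/92378  (sign +1)
I_A²/I_B² = (4802/692835)/(189/92378) = 1372/405

1372/405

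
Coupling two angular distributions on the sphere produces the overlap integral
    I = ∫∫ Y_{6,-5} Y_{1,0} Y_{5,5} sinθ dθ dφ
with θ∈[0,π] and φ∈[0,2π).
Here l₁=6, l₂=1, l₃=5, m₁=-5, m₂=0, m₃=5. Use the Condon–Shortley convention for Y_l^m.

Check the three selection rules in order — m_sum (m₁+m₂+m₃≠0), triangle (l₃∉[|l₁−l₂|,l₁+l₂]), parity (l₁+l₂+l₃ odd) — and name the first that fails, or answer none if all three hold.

none

m₁+m₂+m₃ = -5 + 0 + 5 = 0  ✓
triangle: |6−1|=5 ≤ l₃=5 ≤ 6+1=7  ✓
parity: l₁+l₂+l₃ = 12 is even  ✓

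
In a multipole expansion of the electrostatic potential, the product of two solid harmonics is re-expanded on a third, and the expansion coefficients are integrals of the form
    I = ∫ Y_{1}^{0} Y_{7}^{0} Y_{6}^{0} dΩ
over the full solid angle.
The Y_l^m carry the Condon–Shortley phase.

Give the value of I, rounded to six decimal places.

Checks pass: Σm=0; 14 even; l₃=6∈[6,8].
(2·1+1)(2·7+1)(2·6+1) = 585
Δ: 2! 0! 12! / 15! → 1/1365
sum: t=1:−1/518400 = -1/518400
3j²(1 7 6; 0 0 0) = Δ·Π!·Σ² = 7/195  (sign -1)
(m-triple is (0,0,0) — same symbol as above.)
combine: 4πI² = 585·7/195·7/195 = 49/65
take √, sign +1: I = 0.24492687

0.244927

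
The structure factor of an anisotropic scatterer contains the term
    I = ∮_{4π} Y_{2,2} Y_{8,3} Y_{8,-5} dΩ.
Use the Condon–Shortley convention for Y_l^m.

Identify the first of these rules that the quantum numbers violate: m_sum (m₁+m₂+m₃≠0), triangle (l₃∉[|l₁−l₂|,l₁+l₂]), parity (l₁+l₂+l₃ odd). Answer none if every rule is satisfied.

m₁+m₂+m₃ = 2 + 3 − 5 = 0  ✓
triangle: |2−8|=6 ≤ l₃=8 ≤ 2+8=10  ✓
parity: l₁+l₂+l₃ = 18 is even  ✓

none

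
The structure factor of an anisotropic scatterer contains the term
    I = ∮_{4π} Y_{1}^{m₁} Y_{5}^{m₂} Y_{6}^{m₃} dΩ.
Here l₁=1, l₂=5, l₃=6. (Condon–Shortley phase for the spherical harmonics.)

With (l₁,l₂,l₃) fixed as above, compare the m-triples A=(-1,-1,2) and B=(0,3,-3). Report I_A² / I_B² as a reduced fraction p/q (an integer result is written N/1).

28/27

Same 1,5,6: normalisation and zero-m 3j drop out of the ratio.
A: Δ: 0! 2! 10! / 13! → 1/858; sum: t=0:+1/34560 = 1/34560; 3j²(1 5 6; -1 -1 2) = Δ·Π!·Σ² = 14/429  (sign +1)
B: Δ: 0! 2! 10! / 13! → 1/858; sum: t=0:+1/80640 = 1/80640; 3j²(1 5 6; 0 3 -3) = Δ·Π!·Σ² = 9/286  (sign -1)
I_A²/I_B² = (14/429)/(9/286) = 28/27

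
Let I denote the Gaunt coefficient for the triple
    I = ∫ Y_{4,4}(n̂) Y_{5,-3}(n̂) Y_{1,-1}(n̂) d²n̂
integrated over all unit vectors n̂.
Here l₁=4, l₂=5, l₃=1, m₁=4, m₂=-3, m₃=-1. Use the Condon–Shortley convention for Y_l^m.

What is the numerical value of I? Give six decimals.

Checks pass: Σm=0; 10 even; l₃=1∈[1,9].
(2·4+1)(2·5+1)(2·1+1) = 297
Δ: 8! 0! 2! / 11! → 1/495
sum: t=4:+1/576 = 1/576
3j²(4 5 1; 0 0 0) = Δ·Π!·Σ² = 5/99  (sign -1)
sum: t=0:+1/80640 = 1/80640
3j²(4 5 1; 4 -3 -1) = Δ·Π!·Σ² = 1/495  (sign +1)
combine: 4πI² = 297·5/99·1/495 = 1/33
take √, sign -1: I = -0.04910640

-0.049106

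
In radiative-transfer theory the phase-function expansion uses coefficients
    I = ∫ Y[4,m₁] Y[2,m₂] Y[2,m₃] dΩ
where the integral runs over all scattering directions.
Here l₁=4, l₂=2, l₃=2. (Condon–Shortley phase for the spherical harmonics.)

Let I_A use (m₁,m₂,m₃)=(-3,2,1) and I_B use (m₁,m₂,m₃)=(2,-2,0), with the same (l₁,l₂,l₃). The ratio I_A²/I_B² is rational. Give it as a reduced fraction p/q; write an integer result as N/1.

7/3

Shared (l₁,l₂,l₃)=(4,2,2): N and (l;000)² cancel in I_A²/I_B².
A: Δ = 4!·4!·0!/9! = 1/630; Racah Σ t=4..4: t=4:+1/144 = 1/144; ⇒ 3j(4 2 2; -3 2 1)² = 1/18, sgn -1
B: Δ = 4!·4!·0!/9! = 1/630; Racah Σ t=0..0: t=0:+1/96 = 1/96; ⇒ 3j(4 2 2; 2 -2 0)² = 1/42, sgn +1
I_A²/I_B² = (1/18)/(1/42) = 7/3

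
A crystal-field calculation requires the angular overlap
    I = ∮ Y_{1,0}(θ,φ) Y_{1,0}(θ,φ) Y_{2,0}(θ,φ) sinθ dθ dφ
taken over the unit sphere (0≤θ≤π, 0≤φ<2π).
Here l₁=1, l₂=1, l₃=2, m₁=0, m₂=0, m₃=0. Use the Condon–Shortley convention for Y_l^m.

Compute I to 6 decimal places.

m-sum 0 ✓  L=4 even ✓  0≤2≤2 ✓
Π(2lᵢ+1) = 3×3×5 = 45
triangle coeff Δ(1,1,2) = 1/30
Σ_t [0,0]: t=0:+1/1 = 1/1
(3j)²=2/15 [(1 1 2; 0 0 0)], sign=+1
(m-triple is (0,0,0) — same symbol as above.)
⇒ 4πI² = 4/5
I = (+1)√(4/5/(4π)) = 0.25231325

0.252313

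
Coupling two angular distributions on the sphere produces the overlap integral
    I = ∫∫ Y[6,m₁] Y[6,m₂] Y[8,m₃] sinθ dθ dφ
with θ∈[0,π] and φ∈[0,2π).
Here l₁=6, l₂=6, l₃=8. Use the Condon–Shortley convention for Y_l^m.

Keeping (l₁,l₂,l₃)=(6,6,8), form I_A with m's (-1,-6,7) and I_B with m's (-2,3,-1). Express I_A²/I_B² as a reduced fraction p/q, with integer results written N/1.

605/104

Same 6,6,8: normalisation and zero-m 3j drop out of the ratio.
A: Δ: 4! 8! 8! / 21! → 1/1309458150; sum: t=0:+1/4877107200 = 1/4877107200; 3j²(6 6 8; -1 -6 7) = Δ·Π!·Σ² = 55/4522  (sign -1)
B: Δ: 4! 8! 8! / 21! → 1/1309458150; sum: t=1:−1/1219276800 t=2:+1/29030400 t=3:−1/6220800 t=4:+1/9953280 = -13/487710720; 3j²(6 6 8; -2 3 -1) = Δ·Π!·Σ² = 52/24871  (sign +1)
I_A²/I_B² = (55/4522)/(52/24871) = 605/104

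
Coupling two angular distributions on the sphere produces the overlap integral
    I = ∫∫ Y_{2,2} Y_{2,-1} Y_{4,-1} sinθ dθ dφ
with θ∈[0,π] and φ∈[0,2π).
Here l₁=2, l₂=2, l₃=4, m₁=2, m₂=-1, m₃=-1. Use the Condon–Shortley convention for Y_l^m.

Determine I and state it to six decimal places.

-0.090112

Rules hold: Σm=0, L=8 even, 0≤4≤4.
N = 5·5·9 = 225
Δ = 0!·4!·4!/9! = 1/630
Racah Σ t=0..0: t=0:+1/16 = 1/16
⇒ 3j(2 2 4; 0 0 0)² = 2/35, sgn +1
Racah Σ t=0..0: t=0:+1/144 = 1/144
⇒ 3j(2 2 4; 2 -1 -1)² = 1/126, sgn -1
4πI² = N·(3j₀)²·(3jₘ)² = 5/49
I = -1·√(0.102041/4π) = -0.09011188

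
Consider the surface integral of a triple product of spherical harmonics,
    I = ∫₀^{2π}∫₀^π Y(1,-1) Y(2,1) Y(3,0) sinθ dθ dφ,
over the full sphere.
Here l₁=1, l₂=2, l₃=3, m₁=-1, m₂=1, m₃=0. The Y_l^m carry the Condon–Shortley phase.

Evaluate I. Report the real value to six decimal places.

Checks pass: Σm=0; 6 even; l₃=3∈[1,3].
(2·1+1)(2·2+1)(2·3+1) = 105
Δ: 0! 2! 4! / 7! → 1/105
sum: t=0:+1/4 = 1/4
3j²(1 2 3; 0 0 0) = Δ·Π!·Σ² = 3/35  (sign -1)
sum: t=0:+1/12 = 1/12
3j²(1 2 3; -1 1 0) = Δ·Π!·Σ² = 1/35  (sign -1)
combine: 4πI² = 105·3/35·1/35 = 9/35
take √, sign +1: I = 0.14304817

0.143048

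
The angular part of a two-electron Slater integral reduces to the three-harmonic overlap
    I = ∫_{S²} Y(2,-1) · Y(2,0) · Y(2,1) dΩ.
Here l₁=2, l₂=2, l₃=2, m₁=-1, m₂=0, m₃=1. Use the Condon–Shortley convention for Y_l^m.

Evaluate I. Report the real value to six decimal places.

m-sum 0 ✓  L=6 even ✓  0≤2≤4 ✓
Π(2lᵢ+1) = 5×5×5 = 125
triangle coeff Δ(2,2,2) = 1/630
Σ_t [0,2]: t=0:+1/8 t=1:−1/1 t=2:+1/8 = -3/4
(3j)²=2/35 [(2 2 2; 0 0 0)], sign=-1
Σ_t [1,2]: t=1:−1/2 t=2:+1/4 = -1/4
(3j)²=1/70 [(2 2 2; -1 0 1)], sign=+1
⇒ 4πI² = 5/49
I = (-1)√(5/49/(4π)) = -0.09011188

-0.090112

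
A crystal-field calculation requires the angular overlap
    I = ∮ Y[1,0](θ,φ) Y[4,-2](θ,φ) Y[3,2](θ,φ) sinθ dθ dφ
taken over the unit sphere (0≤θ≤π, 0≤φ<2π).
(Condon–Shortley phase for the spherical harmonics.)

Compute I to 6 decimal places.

0.213244

Rules hold: Σm=0, L=8 even, 3≤3≤5.
N = 3·9·7 = 189
Δ = 2!·0!·6!/9! = 1/252
Racah Σ t=1..1: t=1:−1/36 = -1/36
⇒ 3j(1 4 3; 0 0 0)² = 4/63, sgn +1
Racah Σ t=1..1: t=1:−1/120 = -1/120
⇒ 3j(1 4 3; 0 -2 2)² = 1/21, sgn +1
4πI² = N·(3j₀)²·(3jₘ)² = 4/7
I = +1·√(0.571429/4π) = 0.21324362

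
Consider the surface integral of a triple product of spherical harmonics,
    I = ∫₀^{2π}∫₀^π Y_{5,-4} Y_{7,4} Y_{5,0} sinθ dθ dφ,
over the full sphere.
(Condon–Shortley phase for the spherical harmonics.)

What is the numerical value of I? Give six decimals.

Σlᵢ=17 odd — θ-integrand is odd under cosθ→−cosθ; I=0

0.000000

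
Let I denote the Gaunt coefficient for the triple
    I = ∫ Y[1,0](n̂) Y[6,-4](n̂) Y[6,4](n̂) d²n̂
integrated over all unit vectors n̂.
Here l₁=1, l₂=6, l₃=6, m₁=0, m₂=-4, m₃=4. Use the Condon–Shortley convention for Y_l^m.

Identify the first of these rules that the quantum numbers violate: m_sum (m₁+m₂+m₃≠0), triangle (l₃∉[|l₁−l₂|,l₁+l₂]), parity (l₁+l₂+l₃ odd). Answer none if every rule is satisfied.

m₁+m₂+m₃ = 0 − 4 + 4 = 0  ✓
triangle: |1−6|=5 ≤ l₃=6 ≤ 1+6=7  ✓
parity: l₁+l₂+l₃ = 13 is odd  ✗

parity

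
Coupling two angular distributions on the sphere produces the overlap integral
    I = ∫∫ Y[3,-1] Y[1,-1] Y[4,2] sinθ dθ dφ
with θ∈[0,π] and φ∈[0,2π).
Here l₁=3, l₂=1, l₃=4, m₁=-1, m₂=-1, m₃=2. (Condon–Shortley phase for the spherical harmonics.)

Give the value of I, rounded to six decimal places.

0.238414

Rules hold: Σm=0, L=8 even, 2≤4≤4.
N = 7·3·9 = 189
Δ = 0!·6!·2!/9! = 1/252
Racah Σ t=0..0: t=0:+1/36 = 1/36
⇒ 3j(3 1 4; 0 0 0)² = 4/63, sgn +1
Racah Σ t=0..0: t=0:+1/96 = 1/96
⇒ 3j(3 1 4; -1 -1 2)² = 5/84, sgn +1
4πI² = N·(3j₀)²·(3jₘ)² = 5/7
I = +1·√(0.714286/4π) = 0.23841361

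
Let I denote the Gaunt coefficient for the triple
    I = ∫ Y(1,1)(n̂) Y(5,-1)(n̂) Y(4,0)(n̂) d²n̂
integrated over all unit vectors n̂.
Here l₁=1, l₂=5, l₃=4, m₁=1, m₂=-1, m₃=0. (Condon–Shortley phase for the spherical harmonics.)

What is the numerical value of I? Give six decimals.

m-sum 0 ✓  L=10 even ✓  4≤4≤6 ✓
Π(2lᵢ+1) = 3×11×9 = 297
triangle coeff Δ(1,5,4) = 1/495
Σ_t [1,1]: t=1:−1/576 = -1/576
(3j)²=5/99 [(1 5 4; 0 0 0)], sign=-1
Σ_t [0,0]: t=0:+1/1152 = 1/1152
(3j)²=1/33 [(1 5 4; 1 -1 0)], sign=+1
⇒ 4πI² = 5/11
I = (-1)√(5/11/(4π)) = -0.19018827

-0.190188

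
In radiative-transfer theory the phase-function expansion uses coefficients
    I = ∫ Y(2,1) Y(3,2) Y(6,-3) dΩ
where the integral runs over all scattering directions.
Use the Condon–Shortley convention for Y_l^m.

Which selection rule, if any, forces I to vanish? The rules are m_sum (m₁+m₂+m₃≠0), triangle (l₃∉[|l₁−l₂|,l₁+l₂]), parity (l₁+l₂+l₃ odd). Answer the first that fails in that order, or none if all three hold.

m₁+m₂+m₃ = 1 + 2 − 3 = 0  ✓
triangle: |2−3|=1 ≤ l₃=6 ≤ 2+3=5  ✗
parity: l₁+l₂+l₃ = 11 is odd

triangle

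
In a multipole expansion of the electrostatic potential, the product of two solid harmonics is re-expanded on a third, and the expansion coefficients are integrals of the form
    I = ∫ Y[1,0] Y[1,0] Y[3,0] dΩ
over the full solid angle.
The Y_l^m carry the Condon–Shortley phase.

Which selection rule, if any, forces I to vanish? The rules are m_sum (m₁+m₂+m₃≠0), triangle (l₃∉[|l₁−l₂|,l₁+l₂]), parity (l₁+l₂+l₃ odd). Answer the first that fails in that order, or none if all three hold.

Σmᵢ = 0  ✓
l₃∈[|l₁−l₂|,l₁+l₂]=[0,2], have l₃=3  ✗
Σlᵢ = 5 ⇒ odd

triangle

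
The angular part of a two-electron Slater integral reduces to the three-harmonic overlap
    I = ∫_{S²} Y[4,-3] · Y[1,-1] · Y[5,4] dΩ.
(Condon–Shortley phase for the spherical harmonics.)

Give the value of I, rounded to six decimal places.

m-sum 0 ✓  L=10 even ✓  3≤5≤5 ✓
Π(2lᵢ+1) = 9×3×11 = 297
triangle coeff Δ(4,1,5) = 1/495
Σ_t [0,0]: t=0:+1/576 = 1/576
(3j)²=5/99 [(4 1 5; 0 0 0)], sign=-1
Σ_t [0,0]: t=0:+1/10080 = 1/10080
(3j)²=4/55 [(4 1 5; -3 -1 4)], sign=-1
⇒ 4πI² = 12/11
I = (+1)√(12/11/(4π)) = 0.29463840

0.294638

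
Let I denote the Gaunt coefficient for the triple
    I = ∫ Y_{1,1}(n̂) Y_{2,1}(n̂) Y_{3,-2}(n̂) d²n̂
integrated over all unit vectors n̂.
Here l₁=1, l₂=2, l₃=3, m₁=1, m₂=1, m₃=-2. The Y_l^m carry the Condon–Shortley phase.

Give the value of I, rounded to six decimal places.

Checks pass: Σm=0; 6 even; l₃=3∈[1,3].
(2·1+1)(2·2+1)(2·3+1) = 105
Δ: 0! 2! 4! / 7! → 1/105
sum: t=0:+1/4 = 1/4
3j²(1 2 3; 0 0 0) = Δ·Π!·Σ² = 3/35  (sign -1)
sum: t=0:+1/12 = 1/12
3j²(1 2 3; 1 1 -2) = Δ·Π!·Σ² = 2/21  (sign -1)
combine: 4πI² = 105·3/35·2/21 = 6/7
take √, sign +1: I = 0.26116903

0.261169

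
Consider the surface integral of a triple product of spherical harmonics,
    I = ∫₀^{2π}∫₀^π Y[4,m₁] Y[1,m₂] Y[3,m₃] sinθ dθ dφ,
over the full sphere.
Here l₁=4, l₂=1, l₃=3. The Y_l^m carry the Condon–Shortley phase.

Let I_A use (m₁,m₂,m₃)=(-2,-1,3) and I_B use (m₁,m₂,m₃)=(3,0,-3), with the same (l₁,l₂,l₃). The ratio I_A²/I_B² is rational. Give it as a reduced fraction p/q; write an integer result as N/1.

l's match ⇒ only the (l;m) 3-j factors differ between A and B.
A: triangle coeff Δ(4,1,3) = 1/252; Σ_t [0,0]: t=0:+1/1440 = 1/1440; (3j)²=1/252 [(4 1 3; -2 -1 3)], sign=+1
B: triangle coeff Δ(4,1,3) = 1/252; Σ_t [1,1]: t=1:−1/720 = -1/720; (3j)²=1/36 [(4 1 3; 3 0 -3)], sign=-1
I_A²/I_B² = (1/252)/(1/36) = 1/7

1/7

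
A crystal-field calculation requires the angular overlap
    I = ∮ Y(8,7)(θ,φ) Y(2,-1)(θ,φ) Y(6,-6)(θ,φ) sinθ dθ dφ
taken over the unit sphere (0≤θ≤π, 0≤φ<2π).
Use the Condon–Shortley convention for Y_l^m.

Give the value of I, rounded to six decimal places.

Rules hold: Σm=0, L=16 even, 6≤6≤10.
N = 17·5·13 = 1105
Δ = 4!·12!·0!/17! = 1/30940
Racah Σ t=2..2: t=2:+1/2073600 = 1/2073600
⇒ 3j(8 2 6; 0 0 0)² = 28/1105, sgn +1
Racah Σ t=1..1: t=1:−1/2874009600 = -1/2874009600
⇒ 3j(8 2 6; 7 -1 -6)² = 1/68, sgn -1
4πI² = N·(3j₀)²·(3jₘ)² = 7/17
I = -1·√(0.411765/4π) = -0.18101711

-0.181017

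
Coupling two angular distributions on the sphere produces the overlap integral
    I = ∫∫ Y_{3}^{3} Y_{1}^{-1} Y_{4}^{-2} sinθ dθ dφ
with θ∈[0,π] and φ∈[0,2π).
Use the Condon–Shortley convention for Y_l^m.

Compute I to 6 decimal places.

0.061558

Checks pass: Σm=0; 8 even; l₃=4∈[2,4].
(2·3+1)(2·1+1)(2·4+1) = 189
Δ: 0! 6! 2! / 9! → 1/252
sum: t=0:+1/36 = 1/36
3j²(3 1 4; 0 0 0) = Δ·Π!·Σ² = 4/63  (sign +1)
sum: t=0:+1/1440 = 1/1440
3j²(3 1 4; 3 -1 -2) = Δ·Π!·Σ² = 1/252  (sign +1)
combine: 4πI² = 189·4/63·1/252 = 1/21
take √, sign +1: I = 0.06155813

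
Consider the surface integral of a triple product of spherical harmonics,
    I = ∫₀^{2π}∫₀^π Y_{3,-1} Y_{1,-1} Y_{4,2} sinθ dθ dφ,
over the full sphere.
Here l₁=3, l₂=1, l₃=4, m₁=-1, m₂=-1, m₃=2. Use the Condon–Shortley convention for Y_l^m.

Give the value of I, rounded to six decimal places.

Checks pass: Σm=0; 8 even; l₃=4∈[2,4].
(2·3+1)(2·1+1)(2·4+1) = 189
Δ: 0! 6! 2! / 9! → 1/252
sum: t=0:+1/36 = 1/36
3j²(3 1 4; 0 0 0) = Δ·Π!·Σ² = 4/63  (sign +1)
sum: t=0:+1/96 = 1/96
3j²(3 1 4; -1 -1 2) = Δ·Π!·Σ² = 5/84  (sign +1)
combine: 4πI² = 189·4/63·5/84 = 5/7
take √, sign +1: I = 0.23841361

0.238414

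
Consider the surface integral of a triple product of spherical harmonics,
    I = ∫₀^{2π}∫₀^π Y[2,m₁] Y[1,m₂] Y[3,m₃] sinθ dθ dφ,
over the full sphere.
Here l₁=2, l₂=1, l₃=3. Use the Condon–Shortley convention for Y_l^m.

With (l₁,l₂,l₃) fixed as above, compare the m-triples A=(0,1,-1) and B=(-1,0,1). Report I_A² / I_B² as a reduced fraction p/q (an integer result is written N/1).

3/4

Shared (l₁,l₂,l₃)=(2,1,3): N and (l;000)² cancel in I_A²/I_B².
A: Δ = 0!·4!·2!/7! = 1/105; Racah Σ t=0..0: t=0:+1/8 = 1/8; ⇒ 3j(2 1 3; 0 1 -1)² = 2/35, sgn +1
B: Δ = 0!·4!·2!/7! = 1/105; Racah Σ t=0..0: t=0:+1/6 = 1/6; ⇒ 3j(2 1 3; -1 0 1)² = 8/105, sgn +1
I_A²/I_B² = (2/35)/(8/105) = 3/4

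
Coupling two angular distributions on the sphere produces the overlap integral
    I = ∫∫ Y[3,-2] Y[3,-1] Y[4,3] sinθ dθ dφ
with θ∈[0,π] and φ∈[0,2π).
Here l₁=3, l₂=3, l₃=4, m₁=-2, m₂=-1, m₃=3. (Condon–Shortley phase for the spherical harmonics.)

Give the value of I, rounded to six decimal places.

-0.095955

Rules hold: Σm=0, L=10 even, 0≤4≤6.
N = 7·7·9 = 441
Δ = 2!·4!·4!/11! = 1/34650
Racah Σ t=0..2: t=0:+1/72 t=1:−1/16 t=2:+1/72 = -5/144
⇒ 3j(3 3 4; 0 0 0)² = 2/77, sgn -1
Racah Σ t=1..2: t=1:−1/144 t=2:+1/288 = -1/288
⇒ 3j(3 3 4; -2 -1 3)² = 1/99, sgn +1
4πI² = N·(3j₀)²·(3jₘ)² = 14/121
I = -1·√(0.115702/4π) = -0.09595473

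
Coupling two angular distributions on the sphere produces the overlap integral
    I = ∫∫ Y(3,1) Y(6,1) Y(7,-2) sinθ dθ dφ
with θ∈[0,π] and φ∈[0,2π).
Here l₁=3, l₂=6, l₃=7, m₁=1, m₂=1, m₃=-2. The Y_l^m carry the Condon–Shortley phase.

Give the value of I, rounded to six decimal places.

0.123918

Checks pass: Σm=0; 16 even; l₃=7∈[3,9].
(2·3+1)(2·6+1)(2·7+1) = 1365
Δ: 2! 4! 10! / 17! → 1/2042040
sum: t=0:+1/207360 t=1:−1/57600 t=2:+1/207360 = -1/129600
3j²(3 6 7; 0 0 0) = Δ·Π!·Σ² = 168/12155  (sign +1)
sum: t=0:+1/241920 t=1:−1/103680 t=2:+1/691200 = -59/14515200
3j²(3 6 7; 1 1 -2) = Δ·Π!·Σ² = 3481/340340  (sign +1)
combine: 4πI² = 1365·168/12155·3481/340340 = 438606/2272985
take √, sign +1: I = 0.12391791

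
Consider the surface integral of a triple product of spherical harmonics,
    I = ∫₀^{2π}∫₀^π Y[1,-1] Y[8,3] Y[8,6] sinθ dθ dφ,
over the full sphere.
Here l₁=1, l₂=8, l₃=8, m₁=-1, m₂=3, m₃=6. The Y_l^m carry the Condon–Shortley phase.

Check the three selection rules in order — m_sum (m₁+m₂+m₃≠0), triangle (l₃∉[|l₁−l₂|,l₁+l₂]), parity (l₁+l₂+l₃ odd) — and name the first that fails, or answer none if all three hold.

azimuthal sum: -1 + 3 + 6 = 8  ✗
7 ≤ 8 ≤ 9 (triangle on l)
L = 1 + 8 + 8 = 17 (odd)

m_sum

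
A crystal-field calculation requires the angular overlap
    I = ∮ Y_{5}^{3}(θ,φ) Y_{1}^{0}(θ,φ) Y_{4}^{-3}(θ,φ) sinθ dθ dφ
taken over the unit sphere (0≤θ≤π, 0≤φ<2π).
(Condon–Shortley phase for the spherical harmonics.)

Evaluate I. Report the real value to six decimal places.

-0.196426

m-sum 0 ✓  L=10 even ✓  4≤4≤6 ✓
Π(2lᵢ+1) = 11×3×9 = 297
triangle coeff Δ(5,1,4) = 1/495
Σ_t [1,1]: t=1:−1/576 = -1/576
(3j)²=5/99 [(5 1 4; 0 0 0)], sign=-1
Σ_t [1,1]: t=1:−1/5040 = -1/5040
(3j)²=16/495 [(5 1 4; 3 0 -3)], sign=+1
⇒ 4πI² = 16/33
I = (-1)√(16/33/(4π)) = -0.19642560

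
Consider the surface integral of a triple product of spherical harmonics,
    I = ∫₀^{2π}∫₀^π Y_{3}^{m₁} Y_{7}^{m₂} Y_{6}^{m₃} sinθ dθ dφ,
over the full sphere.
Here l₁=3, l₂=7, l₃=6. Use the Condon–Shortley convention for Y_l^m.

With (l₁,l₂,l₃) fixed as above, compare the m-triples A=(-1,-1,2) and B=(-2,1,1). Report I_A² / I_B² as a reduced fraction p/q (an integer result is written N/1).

529/2401

l's match ⇒ only the (l;m) 3-j factors differ between A and B.
A: triangle coeff Δ(3,7,6) = 1/2042040; Σ_t [2,4]: t=2:+1/138240 t=3:−1/181440 t=4:+1/3870720 = 23/11612160; (3j)²=529/204204 [(3 7 6; -1 -1 2)], sign=+1
B: triangle coeff Δ(3,7,6) = 1/2042040; Σ_t [3,4]: t=3:−1/172800 t=4:+1/414720 = -7/2073600; (3j)²=343/29172 [(3 7 6; -2 1 1)], sign=+1
I_A²/I_B² = (529/204204)/(343/29172) = 529/2401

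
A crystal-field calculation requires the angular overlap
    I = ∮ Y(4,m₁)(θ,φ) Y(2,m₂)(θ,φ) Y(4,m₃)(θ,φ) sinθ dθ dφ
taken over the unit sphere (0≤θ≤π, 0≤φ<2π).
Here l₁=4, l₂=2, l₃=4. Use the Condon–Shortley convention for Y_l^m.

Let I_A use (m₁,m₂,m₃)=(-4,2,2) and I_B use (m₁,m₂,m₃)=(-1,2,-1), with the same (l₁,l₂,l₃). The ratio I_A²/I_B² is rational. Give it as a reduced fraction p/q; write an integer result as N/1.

Same 4,2,4: normalisation and zero-m 3j drop out of the ratio.
A: Δ: 2! 6! 2! / 11! → 1/13860; sum: t=2:+1/2880 = 1/2880; 3j²(4 2 4; -4 2 2) = Δ·Π!·Σ² = 2/165  (sign +1)
B: Δ: 2! 6! 2! / 11! → 1/13860; sum: t=2:+1/144 = 1/144; 3j²(4 2 4; -1 2 -1) = Δ·Π!·Σ² = 10/231  (sign -1)
I_A²/I_B² = (2/165)/(10/231) = 7/25

7/25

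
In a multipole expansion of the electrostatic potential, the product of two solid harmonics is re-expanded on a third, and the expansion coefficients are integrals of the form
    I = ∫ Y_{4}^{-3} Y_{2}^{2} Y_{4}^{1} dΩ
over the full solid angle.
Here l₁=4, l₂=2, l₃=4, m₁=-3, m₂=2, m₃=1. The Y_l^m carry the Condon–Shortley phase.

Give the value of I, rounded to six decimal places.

0.159270

Checks pass: Σm=0; 10 even; l₃=4∈[2,6].
(2·4+1)(2·2+1)(2·4+1) = 405
Δ: 2! 6! 2! / 11! → 1/13860
sum: t=0:+1/192 t=1:−1/36 t=2:+1/192 = -5/288
3j²(4 2 4; 0 0 0) = Δ·Π!·Σ² = 20/693  (sign -1)
sum: t=2:+1/480 = 1/480
3j²(4 2 4; -3 2 1) = Δ·Π!·Σ² = 3/110  (sign -1)
combine: 4πI² = 405·20/693·3/110 = 270/847
take √, sign +1: I = 0.15927046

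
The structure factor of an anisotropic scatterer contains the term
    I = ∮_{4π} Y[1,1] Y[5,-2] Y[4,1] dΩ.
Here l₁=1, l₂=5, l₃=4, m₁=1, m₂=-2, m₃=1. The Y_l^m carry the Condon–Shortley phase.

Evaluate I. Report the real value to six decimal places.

Checks pass: Σm=0; 10 even; l₃=4∈[4,6].
(2·1+1)(2·5+1)(2·4+1) = 297
Δ: 2! 0! 8! / 11! → 1/495
sum: t=1:−1/576 = -1/576
3j²(1 5 4; 0 0 0) = Δ·Π!·Σ² = 5/99  (sign -1)
sum: t=0:+1/1440 = 1/1440
3j²(1 5 4; 1 -2 1) = Δ·Π!·Σ² = 7/165  (sign -1)
combine: 4πI² = 297·5/99·7/165 = 7/11
take √, sign +1: I = 0.22503380

0.225034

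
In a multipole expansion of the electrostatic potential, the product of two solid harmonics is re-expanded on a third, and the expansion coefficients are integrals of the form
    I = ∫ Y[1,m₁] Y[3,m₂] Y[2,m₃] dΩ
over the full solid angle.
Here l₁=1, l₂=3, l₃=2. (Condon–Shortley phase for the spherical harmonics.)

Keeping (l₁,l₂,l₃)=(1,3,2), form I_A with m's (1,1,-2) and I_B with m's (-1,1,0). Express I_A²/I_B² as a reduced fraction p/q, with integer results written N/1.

1/6

Same 1,3,2: normalisation and zero-m 3j drop out of the ratio.
A: Δ: 2! 0! 4! / 7! → 1/105; sum: t=0:+1/48 = 1/48; 3j²(1 3 2; 1 1 -2) = Δ·Π!·Σ² = 1/105  (sign +1)
B: Δ: 2! 0! 4! / 7! → 1/105; sum: t=2:+1/8 = 1/8; 3j²(1 3 2; -1 1 0) = Δ·Π!·Σ² = 2/35  (sign +1)
I_A²/I_B² = (1/105)/(2/35) = 1/6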